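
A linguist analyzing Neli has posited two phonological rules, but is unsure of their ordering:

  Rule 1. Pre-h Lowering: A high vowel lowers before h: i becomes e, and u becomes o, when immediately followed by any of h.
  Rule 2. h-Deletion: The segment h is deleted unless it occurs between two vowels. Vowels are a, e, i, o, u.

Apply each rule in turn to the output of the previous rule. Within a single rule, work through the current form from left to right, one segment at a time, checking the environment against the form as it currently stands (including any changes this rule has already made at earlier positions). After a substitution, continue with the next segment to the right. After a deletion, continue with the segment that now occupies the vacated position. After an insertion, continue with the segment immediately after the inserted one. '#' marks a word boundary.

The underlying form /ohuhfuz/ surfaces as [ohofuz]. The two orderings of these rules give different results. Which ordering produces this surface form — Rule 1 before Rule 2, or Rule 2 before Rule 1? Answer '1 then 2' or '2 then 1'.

Order 1 then 2:
  1 Pre-h Lowering: [ohuhfuz] → [ohohfuz]
  2 h-Deletion: [ohohfuz] → [ohofuz]
  result: [ohofuz]
Order 2 then 1:
  2 h-Deletion: [ohuhfuz] → [ohufuz]
  1 Pre-h Lowering: no change — [ohufuz]
  result: [ohufuz]

1 then 2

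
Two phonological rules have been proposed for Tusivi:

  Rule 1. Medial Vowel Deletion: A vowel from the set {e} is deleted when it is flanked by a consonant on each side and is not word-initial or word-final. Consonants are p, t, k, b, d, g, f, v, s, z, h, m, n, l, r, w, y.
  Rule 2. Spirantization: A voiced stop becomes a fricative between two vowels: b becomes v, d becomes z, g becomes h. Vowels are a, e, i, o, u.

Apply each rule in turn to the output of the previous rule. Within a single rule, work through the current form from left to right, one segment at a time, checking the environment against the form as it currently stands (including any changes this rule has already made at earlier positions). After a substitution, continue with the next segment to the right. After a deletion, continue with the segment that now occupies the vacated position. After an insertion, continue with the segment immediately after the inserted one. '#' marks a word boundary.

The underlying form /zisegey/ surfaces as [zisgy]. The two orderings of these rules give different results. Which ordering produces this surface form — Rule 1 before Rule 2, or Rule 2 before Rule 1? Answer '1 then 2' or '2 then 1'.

1 then 2

Order 1 then 2:
  1 Medial Vowel Deletion: [zisegey] → [zisgy]
  2 Spirantization: no change — [zisgy]
  result: [zisgy]
Order 2 then 1:
  2 Spirantization: [zisegey] → [zisehey]
  1 Medial Vowel Deletion: [zisehey] → [zishy]
  result: [zishy]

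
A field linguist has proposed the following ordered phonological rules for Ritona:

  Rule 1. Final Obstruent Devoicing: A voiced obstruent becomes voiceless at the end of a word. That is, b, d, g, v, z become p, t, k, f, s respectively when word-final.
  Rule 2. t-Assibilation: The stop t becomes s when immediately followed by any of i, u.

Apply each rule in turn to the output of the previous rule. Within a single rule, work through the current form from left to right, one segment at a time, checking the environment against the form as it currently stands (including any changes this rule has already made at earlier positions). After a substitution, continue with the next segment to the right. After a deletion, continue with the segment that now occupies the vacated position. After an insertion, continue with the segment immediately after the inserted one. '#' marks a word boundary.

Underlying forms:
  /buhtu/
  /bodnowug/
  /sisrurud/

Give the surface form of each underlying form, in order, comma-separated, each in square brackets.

/buhtu/:
  Rule 1 Final Obstruent Devoicing: no change — [buhtu]
  Rule 2 t-Assibilation: [buhtu] → [buhsu]
/bodnowug/:
  Rule 1 Final Obstruent Devoicing: [bodnowug] → [bodnowuk]
  Rule 2 t-Assibilation: no change — [bodnowuk]
/sisrurud/:
  Rule 1 Final Obstruent Devoicing: [sisrurud] → [sisrurut]
  Rule 2 t-Assibilation: no change — [sisrurut]

[buhsu], [bodnowuk], [sisrurut]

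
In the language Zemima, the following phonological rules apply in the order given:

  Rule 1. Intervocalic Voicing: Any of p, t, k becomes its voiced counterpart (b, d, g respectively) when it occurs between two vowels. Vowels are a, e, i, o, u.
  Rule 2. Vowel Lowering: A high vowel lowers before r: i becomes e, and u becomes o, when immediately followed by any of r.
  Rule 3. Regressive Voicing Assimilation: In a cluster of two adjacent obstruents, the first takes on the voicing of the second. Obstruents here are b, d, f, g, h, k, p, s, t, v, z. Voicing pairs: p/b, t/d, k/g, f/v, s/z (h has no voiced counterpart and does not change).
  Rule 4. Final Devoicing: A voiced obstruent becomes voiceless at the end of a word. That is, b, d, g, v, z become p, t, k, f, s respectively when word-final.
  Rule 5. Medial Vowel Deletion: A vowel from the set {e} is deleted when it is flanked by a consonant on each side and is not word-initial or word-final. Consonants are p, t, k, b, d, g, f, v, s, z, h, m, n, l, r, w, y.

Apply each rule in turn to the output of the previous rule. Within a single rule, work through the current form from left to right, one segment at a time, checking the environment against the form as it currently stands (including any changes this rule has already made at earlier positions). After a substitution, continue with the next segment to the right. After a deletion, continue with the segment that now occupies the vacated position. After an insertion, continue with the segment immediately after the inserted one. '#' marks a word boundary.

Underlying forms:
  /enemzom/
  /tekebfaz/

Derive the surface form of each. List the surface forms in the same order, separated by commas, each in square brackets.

[enmzom], [tgpfas]

/enemzom/:
  Rule 1 Intervocalic Voicing: no change — [enemzom]
  Rule 2 Vowel Lowering: no change — [enemzom]
  Rule 3 Regressive Voicing Assimilation: no change — [enemzom]
  Rule 4 Final Devoicing: no change — [enemzom]
  Rule 5 Medial Vowel Deletion: [enemzom] → [enmzom]
/tekebfaz/:
  Rule 1 Intervocalic Voicing: [tekebfaz] → [tegebfaz]
  Rule 2 Vowel Lowering: no change — [tegebfaz]
  Rule 3 Regressive Voicing Assimilation: [tegebfaz] → [tegepfaz]
  Rule 4 Final Devoicing: [tegepfaz] → [tegepfas]
  Rule 5 Medial Vowel Deletion: [tegepfas] → [tgpfas]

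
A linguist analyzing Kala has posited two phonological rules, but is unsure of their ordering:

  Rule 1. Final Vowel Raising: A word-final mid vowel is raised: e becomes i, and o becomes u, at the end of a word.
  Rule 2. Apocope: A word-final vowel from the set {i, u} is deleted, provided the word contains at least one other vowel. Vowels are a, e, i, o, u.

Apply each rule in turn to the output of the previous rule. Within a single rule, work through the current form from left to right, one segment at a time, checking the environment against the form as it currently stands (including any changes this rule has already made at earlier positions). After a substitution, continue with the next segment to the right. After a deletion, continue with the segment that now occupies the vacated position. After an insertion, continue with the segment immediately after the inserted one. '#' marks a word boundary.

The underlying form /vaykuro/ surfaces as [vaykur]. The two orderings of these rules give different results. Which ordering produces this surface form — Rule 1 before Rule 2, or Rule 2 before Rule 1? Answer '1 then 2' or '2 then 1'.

1 then 2

Order 1 then 2:
  1 Final Vowel Raising: [vaykuro] → [vaykuru]
  2 Apocope: [vaykuru] → [vaykur]
  result: [vaykur]
Order 2 then 1:
  2 Apocope: no change — [vaykuro]
  1 Final Vowel Raising: [vaykuro] → [vaykuru]
  result: [vaykuru]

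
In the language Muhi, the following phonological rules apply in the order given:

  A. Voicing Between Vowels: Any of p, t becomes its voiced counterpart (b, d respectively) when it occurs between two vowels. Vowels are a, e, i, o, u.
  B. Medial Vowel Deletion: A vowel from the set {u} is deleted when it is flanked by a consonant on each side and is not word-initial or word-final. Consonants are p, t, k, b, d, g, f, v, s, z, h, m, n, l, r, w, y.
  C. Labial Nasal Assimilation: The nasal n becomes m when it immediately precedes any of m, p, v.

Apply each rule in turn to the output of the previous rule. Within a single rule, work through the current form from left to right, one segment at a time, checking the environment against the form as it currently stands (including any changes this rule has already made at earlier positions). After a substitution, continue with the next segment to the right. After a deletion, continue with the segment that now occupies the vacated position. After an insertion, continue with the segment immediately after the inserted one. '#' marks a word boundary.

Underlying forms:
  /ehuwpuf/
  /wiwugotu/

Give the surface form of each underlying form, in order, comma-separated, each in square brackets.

[ehwpf], [wiwgodu]

/ehuwpuf/:
  A Voicing Between Vowels: no change — [ehuwpuf]
  B Medial Vowel Deletion: [ehuwpuf] → [ehwpf]
  C Labial Nasal Assimilation: no change — [ehwpf]
/wiwugotu/:
  A Voicing Between Vowels: [wiwugotu] → [wiwugodu]
  B Medial Vowel Deletion: [wiwugodu] → [wiwgodu]
  C Labial Nasal Assimilation: no change — [wiwgodu]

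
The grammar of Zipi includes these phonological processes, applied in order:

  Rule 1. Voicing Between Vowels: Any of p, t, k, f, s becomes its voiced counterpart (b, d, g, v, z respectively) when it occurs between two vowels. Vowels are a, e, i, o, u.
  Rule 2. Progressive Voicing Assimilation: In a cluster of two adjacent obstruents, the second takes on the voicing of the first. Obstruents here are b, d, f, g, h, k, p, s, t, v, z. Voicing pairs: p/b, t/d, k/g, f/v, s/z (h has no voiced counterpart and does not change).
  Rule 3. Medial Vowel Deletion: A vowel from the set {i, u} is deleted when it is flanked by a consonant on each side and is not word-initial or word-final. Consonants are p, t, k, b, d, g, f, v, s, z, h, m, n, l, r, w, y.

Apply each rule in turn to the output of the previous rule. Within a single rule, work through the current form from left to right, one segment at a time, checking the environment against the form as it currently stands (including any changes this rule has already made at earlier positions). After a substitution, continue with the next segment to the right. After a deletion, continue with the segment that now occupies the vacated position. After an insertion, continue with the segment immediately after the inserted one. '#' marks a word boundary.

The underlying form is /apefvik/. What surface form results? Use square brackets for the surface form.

[abeffk]

Rule 1 Voicing Between Vowels: [apefvik] → [abefvik]
Rule 2 Progressive Voicing Assimilation: [abefvik] → [abeffik]
Rule 3 Medial Vowel Deletion: [abeffik] → [abeffk]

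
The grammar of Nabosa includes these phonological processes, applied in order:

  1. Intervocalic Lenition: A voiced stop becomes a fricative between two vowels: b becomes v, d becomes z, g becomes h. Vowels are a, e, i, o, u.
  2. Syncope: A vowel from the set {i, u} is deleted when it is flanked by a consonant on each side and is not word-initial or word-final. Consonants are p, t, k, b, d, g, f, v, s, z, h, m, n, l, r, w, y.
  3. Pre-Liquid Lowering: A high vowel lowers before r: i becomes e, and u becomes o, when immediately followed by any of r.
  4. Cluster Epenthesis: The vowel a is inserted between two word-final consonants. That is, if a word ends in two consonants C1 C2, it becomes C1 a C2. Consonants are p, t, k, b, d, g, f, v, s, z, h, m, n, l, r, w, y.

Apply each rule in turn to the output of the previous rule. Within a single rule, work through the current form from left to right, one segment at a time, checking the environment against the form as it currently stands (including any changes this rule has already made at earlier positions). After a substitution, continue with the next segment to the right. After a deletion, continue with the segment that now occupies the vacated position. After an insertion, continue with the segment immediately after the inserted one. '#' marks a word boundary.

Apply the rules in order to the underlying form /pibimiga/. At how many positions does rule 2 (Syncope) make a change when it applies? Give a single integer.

1 Intervocalic Lenition: [pibimiga] → [pivimiha]
2 Syncope: [pivimiha] → [pvmha]
3 Pre-Liquid Lowering: no change — [pvmha]
4 Cluster Epenthesis: no change — [pvmha]
Rule 2 changed 3 position(s).

3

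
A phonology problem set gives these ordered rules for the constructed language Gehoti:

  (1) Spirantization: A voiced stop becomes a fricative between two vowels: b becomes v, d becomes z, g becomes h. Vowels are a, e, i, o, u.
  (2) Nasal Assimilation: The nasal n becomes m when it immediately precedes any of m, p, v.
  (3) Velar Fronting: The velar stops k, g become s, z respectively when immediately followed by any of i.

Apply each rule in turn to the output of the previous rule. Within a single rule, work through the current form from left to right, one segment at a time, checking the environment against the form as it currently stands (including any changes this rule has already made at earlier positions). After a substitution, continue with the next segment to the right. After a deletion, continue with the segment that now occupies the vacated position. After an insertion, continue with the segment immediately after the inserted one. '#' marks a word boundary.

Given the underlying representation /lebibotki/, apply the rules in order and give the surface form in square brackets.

(1) Spirantization: [lebibotki] → [levivotki]
(2) Nasal Assimilation: no change — [levivotki]
(3) Velar Fronting: [levivotki] → [levivotsi]

[levivotsi]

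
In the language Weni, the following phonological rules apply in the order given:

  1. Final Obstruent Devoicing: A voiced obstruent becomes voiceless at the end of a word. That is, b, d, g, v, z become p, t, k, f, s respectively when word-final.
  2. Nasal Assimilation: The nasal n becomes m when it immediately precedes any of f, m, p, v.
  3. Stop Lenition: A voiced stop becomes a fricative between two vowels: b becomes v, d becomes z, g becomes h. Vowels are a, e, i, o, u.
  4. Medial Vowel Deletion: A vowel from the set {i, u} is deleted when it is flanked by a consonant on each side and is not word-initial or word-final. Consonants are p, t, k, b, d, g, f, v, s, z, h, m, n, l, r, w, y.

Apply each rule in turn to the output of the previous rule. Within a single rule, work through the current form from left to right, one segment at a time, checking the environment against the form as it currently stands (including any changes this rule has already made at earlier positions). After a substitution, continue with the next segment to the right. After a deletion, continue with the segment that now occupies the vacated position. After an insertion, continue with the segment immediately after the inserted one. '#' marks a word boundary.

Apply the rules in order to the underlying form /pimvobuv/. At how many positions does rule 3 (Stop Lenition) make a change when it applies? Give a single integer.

1 Final Obstruent Devoicing: [pimvobuv] → [pimvobuf]
2 Nasal Assimilation: no change — [pimvobuf]
3 Stop Lenition: [pimvobuf] → [pimvovuf]
4 Medial Vowel Deletion: [pimvovuf] → [pmvovf]
Rule 3 changed 1 position(s).

1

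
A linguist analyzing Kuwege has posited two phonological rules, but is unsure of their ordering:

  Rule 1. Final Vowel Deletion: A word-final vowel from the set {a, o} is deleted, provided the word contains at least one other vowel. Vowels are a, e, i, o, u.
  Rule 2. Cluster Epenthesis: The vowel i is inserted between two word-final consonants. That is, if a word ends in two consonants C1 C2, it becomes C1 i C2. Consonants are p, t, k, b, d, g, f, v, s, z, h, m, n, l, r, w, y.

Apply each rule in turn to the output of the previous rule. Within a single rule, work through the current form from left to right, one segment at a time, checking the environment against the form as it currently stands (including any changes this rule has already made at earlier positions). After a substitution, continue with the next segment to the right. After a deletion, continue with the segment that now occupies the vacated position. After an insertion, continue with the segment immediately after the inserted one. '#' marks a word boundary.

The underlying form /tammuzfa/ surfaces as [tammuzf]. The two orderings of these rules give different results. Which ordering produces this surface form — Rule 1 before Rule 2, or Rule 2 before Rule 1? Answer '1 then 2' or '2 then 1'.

2 then 1

Order 1 then 2:
  1 Final Vowel Deletion: [tammuzfa] → [tammuzf]
  2 Cluster Epenthesis: [tammuzf] → [tammuzif]
  result: [tammuzif]
Order 2 then 1:
  2 Cluster Epenthesis: no change — [tammuzfa]
  1 Final Vowel Deletion: [tammuzfa] → [tammuzf]
  result: [tammuzf]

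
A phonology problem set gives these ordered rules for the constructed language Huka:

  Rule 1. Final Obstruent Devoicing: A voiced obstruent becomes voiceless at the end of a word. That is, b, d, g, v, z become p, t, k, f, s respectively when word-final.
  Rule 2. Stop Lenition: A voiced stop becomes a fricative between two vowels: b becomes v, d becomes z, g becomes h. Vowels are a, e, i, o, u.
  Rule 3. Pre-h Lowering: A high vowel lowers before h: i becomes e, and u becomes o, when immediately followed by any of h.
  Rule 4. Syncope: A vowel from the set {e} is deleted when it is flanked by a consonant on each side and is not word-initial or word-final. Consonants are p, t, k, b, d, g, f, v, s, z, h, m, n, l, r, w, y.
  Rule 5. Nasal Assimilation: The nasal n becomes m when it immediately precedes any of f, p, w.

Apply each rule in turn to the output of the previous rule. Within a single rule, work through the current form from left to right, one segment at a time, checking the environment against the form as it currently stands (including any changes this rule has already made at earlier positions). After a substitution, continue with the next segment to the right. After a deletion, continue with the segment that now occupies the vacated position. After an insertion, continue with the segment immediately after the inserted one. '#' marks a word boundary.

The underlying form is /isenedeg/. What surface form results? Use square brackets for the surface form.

[isnzk]

Rule 1 Final Obstruent Devoicing: [isenedeg] → [isenedek]
Rule 2 Stop Lenition: [isenedek] → [isenezek]
Rule 3 Pre-h Lowering: no change — [isenezek]
Rule 4 Syncope: [isenezek] → [isnzk]
Rule 5 Nasal Assimilation: no change — [isnzk]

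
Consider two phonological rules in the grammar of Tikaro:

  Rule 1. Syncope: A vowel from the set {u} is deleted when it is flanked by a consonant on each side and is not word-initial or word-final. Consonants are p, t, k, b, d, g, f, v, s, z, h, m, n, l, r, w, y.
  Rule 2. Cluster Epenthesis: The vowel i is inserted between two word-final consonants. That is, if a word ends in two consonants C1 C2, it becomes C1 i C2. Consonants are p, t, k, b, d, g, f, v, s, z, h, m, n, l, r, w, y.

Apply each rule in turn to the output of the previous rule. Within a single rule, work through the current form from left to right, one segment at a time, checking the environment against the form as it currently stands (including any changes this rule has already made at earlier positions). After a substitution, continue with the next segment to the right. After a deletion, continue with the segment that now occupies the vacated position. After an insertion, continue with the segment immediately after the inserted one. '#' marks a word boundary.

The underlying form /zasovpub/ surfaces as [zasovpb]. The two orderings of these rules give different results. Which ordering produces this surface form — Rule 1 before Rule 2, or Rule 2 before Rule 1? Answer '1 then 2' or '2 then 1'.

Order 1 then 2:
  1 Syncope: [zasovpub] → [zasovpb]
  2 Cluster Epenthesis: [zasovpb] → [zasovpib]
  result: [zasovpib]
Order 2 then 1:
  2 Cluster Epenthesis: no change — [zasovpub]
  1 Syncope: [zasovpub] → [zasovpb]
  result: [zasovpb]

2 then 1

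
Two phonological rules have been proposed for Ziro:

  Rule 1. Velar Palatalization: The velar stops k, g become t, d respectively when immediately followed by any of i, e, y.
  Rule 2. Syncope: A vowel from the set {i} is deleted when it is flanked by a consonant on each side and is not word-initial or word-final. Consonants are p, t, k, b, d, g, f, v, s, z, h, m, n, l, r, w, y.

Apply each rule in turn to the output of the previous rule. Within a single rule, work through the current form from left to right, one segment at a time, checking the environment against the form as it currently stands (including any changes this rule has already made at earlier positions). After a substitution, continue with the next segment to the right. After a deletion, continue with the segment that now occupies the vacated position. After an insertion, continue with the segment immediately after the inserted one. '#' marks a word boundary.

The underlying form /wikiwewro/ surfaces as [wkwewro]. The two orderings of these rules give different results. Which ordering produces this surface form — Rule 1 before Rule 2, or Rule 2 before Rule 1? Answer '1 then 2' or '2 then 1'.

Order 1 then 2:
  1 Velar Palatalization: [wikiwewro] → [witiwewro]
  2 Syncope: [witiwewro] → [wtwewro]
  result: [wtwewro]
Order 2 then 1:
  2 Syncope: [wikiwewro] → [wkwewro]
  1 Velar Palatalization: no change — [wkwewro]
  result: [wkwewro]

2 then 1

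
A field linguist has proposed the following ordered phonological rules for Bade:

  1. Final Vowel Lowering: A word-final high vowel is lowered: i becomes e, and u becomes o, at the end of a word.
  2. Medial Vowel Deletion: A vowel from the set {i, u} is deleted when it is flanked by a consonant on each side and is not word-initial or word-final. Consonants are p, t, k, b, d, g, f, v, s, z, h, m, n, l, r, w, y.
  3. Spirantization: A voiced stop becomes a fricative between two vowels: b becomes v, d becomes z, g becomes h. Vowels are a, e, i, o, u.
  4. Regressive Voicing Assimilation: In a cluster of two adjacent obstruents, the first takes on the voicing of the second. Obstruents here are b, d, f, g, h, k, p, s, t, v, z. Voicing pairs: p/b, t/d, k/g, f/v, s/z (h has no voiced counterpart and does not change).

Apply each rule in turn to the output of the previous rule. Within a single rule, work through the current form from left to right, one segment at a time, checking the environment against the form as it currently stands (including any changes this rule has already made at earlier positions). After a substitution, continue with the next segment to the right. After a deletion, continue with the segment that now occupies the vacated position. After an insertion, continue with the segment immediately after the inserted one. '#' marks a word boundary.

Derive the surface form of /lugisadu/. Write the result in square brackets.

1 Final Vowel Lowering: [lugisadu] → [lugisado]
2 Medial Vowel Deletion: [lugisado] → [lgsado]
3 Spirantization: [lgsado] → [lgsazo]
4 Regressive Voicing Assimilation: [lgsazo] → [lksazo]

[lksazo]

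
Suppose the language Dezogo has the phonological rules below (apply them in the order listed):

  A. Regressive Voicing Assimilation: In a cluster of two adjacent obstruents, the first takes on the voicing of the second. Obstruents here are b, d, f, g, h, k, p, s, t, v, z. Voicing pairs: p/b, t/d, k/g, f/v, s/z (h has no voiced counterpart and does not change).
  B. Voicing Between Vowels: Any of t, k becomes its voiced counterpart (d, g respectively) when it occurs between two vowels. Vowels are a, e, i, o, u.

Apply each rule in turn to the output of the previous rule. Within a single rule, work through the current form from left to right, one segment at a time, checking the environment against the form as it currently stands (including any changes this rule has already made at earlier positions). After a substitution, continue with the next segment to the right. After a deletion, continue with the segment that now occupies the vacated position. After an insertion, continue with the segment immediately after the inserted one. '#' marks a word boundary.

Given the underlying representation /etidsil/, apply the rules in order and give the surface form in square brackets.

[editsil]

A Regressive Voicing Assimilation: [etidsil] → [etitsil]
B Voicing Between Vowels: [etitsil] → [editsil]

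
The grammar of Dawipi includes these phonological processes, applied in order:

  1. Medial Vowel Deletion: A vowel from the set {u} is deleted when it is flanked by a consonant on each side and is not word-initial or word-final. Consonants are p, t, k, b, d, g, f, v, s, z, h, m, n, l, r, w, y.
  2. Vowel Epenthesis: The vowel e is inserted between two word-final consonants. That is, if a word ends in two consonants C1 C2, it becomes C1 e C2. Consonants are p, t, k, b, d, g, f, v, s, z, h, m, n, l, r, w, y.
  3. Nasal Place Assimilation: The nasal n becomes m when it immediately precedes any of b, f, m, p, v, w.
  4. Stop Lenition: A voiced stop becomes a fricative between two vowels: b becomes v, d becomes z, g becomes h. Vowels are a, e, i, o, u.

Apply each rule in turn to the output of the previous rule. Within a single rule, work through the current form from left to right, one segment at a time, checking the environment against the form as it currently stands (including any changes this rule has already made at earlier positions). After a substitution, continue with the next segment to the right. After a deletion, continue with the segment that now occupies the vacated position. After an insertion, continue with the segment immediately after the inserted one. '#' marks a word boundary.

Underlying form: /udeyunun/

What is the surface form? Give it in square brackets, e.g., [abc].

1 Medial Vowel Deletion: [udeyunun] → [udeynn]
2 Vowel Epenthesis: [udeynn] → [udeynen]
3 Nasal Place Assimilation: no change — [udeynen]
4 Stop Lenition: [udeynen] → [uzeynen]

[uzeynen]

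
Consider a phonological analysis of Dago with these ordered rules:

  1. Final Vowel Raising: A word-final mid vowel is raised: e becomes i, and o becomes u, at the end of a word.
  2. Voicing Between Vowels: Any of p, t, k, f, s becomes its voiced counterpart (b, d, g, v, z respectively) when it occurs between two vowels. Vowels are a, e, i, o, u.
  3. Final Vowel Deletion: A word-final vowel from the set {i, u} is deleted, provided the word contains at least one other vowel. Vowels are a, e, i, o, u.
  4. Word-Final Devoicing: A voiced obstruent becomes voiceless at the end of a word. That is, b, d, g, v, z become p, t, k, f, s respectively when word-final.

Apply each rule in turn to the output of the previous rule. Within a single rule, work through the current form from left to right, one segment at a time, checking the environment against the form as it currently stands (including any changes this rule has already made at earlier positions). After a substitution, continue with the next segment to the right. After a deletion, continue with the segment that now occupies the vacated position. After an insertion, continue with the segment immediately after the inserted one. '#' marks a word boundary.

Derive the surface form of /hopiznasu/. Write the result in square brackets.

1 Final Vowel Raising: no change — [hopiznasu]
2 Voicing Between Vowels: [hopiznasu] → [hobiznazu]
3 Final Vowel Deletion: [hobiznazu] → [hobiznaz]
4 Word-Final Devoicing: [hobiznaz] → [hobiznas]

[hobiznas]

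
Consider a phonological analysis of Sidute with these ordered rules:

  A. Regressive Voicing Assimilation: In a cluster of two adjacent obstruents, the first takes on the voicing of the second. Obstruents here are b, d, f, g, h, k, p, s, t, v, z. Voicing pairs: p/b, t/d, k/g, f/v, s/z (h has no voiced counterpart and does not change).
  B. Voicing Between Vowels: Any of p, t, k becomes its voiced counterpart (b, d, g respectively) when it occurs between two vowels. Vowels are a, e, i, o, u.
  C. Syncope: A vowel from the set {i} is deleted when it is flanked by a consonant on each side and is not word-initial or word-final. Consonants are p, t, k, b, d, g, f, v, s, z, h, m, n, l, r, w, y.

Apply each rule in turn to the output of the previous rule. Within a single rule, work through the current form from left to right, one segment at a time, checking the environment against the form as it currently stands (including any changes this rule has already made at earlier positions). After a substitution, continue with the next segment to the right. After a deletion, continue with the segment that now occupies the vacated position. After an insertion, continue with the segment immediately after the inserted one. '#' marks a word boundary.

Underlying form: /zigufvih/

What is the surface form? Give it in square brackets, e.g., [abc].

A Regressive Voicing Assimilation: [zigufvih] → [ziguvvih]
B Voicing Between Vowels: no change — [ziguvvih]
C Syncope: [ziguvvih] → [zguvvh]

[zguvvh]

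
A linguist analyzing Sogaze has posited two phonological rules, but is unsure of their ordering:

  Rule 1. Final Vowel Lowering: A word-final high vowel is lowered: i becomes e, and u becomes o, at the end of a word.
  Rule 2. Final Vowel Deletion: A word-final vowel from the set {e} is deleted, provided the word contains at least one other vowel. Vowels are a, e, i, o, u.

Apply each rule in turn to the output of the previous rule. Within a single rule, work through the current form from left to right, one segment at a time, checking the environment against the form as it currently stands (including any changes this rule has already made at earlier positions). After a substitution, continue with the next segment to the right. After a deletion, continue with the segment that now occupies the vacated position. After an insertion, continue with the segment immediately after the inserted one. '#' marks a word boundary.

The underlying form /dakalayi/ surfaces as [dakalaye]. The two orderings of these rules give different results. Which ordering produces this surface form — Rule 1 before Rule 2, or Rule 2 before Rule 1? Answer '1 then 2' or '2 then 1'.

Order 1 then 2:
  1 Final Vowel Lowering: [dakalayi] → [dakalaye]
  2 Final Vowel Deletion: [dakalaye] → [dakalay]
  result: [dakalay]
Order 2 then 1:
  2 Final Vowel Deletion: no change — [dakalayi]
  1 Final Vowel Lowering: [dakalayi] → [dakalaye]
  result: [dakalaye]

2 then 1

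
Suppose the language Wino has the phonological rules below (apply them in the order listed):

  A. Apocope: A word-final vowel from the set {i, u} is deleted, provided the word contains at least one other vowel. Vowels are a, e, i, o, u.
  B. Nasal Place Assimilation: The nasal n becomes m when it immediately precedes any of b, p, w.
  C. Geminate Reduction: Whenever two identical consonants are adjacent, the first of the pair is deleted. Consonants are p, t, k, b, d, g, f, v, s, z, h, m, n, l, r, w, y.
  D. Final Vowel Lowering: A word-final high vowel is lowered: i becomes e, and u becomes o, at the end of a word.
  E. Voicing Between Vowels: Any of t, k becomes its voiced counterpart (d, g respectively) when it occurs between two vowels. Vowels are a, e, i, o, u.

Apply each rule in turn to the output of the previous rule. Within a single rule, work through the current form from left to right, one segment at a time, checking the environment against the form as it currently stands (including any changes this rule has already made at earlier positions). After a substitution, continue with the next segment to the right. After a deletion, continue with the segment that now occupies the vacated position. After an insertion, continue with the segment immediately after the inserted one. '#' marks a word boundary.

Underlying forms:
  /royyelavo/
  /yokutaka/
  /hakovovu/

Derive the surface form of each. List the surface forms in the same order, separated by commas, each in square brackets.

/royyelavo/:
  A Apocope: no change — [royyelavo]
  B Nasal Place Assimilation: no change — [royyelavo]
  C Geminate Reduction: [royyelavo] → [royelavo]
  D Final Vowel Lowering: no change — [royelavo]
  E Voicing Between Vowels: no change — [royelavo]
/yokutaka/:
  A Apocope: no change — [yokutaka]
  B Nasal Place Assimilation: no change — [yokutaka]
  C Geminate Reduction: no change — [yokutaka]
  D Final Vowel Lowering: no change — [yokutaka]
  E Voicing Between Vowels: [yokutaka] → [yogudaga]
/hakovovu/:
  A Apocope: [hakovovu] → [hakovov]
  B Nasal Place Assimilation: no change — [hakovov]
  C Geminate Reduction: no change — [hakovov]
  D Final Vowel Lowering: no change — [hakovov]
  E Voicing Between Vowels: [hakovov] → [hagovov]

[royelavo], [yogudaga], [hagovov]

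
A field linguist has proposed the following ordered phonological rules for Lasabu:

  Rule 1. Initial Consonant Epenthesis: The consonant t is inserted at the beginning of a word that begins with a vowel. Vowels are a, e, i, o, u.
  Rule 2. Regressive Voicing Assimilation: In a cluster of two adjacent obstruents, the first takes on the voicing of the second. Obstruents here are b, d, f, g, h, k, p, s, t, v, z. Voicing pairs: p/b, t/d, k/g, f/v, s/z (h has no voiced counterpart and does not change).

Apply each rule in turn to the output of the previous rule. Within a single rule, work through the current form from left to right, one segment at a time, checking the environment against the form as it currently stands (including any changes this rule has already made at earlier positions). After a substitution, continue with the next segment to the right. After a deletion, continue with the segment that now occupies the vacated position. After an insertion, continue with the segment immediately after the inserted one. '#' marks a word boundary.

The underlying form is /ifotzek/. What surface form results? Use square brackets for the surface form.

Rule 1 Initial Consonant Epenthesis: [ifotzek] → [tifotzek]
Rule 2 Regressive Voicing Assimilation: [tifotzek] → [tifodzek]

[tifodzek]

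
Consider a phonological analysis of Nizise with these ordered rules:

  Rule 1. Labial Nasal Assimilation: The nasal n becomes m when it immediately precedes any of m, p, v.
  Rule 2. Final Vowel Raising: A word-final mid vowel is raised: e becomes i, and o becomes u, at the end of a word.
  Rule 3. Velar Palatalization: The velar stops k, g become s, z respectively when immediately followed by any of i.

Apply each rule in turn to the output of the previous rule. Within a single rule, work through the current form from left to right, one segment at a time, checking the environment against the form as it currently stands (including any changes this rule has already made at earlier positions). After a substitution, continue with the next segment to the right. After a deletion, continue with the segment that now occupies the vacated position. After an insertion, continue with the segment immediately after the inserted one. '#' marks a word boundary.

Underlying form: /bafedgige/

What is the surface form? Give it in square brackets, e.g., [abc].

Rule 1 Labial Nasal Assimilation: no change — [bafedgige]
Rule 2 Final Vowel Raising: [bafedgige] → [bafedgigi]
Rule 3 Velar Palatalization: [bafedgigi] → [bafedzizi]

[bafedzizi]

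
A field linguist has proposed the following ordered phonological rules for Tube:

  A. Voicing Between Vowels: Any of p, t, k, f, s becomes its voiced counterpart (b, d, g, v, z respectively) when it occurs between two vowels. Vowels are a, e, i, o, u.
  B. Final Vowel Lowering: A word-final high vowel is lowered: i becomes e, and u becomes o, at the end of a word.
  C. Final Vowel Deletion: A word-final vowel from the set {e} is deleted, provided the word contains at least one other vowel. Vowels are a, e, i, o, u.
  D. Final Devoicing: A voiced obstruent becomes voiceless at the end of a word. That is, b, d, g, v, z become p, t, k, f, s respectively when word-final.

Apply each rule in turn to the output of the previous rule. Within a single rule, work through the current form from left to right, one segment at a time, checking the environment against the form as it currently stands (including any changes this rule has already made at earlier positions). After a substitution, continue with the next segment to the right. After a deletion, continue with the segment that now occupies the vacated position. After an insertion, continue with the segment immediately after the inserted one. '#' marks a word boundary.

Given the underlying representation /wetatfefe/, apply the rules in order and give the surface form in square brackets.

[wedatfef]

A Voicing Between Vowels: [wetatfefe] → [wedatfeve]
B Final Vowel Lowering: no change — [wedatfeve]
C Final Vowel Deletion: [wedatfeve] → [wedatfev]
D Final Devoicing: [wedatfev] → [wedatfef]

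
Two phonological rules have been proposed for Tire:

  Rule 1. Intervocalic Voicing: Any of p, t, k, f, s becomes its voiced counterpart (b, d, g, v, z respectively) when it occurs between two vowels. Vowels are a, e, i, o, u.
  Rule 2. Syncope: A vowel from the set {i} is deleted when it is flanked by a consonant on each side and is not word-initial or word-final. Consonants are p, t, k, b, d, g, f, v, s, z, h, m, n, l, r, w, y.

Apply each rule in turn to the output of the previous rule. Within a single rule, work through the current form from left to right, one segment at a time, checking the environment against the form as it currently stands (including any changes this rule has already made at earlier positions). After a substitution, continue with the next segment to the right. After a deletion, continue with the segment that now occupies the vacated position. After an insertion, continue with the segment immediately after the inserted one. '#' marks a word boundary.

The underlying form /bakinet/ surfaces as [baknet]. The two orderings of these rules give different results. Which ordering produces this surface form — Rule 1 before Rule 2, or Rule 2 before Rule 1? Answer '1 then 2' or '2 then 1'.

2 then 1

Order 1 then 2:
  1 Intervocalic Voicing: [bakinet] → [baginet]
  2 Syncope: [baginet] → [bagnet]
  result: [bagnet]
Order 2 then 1:
  2 Syncope: [bakinet] → [baknet]
  1 Intervocalic Voicing: no change — [baknet]
  result: [baknet]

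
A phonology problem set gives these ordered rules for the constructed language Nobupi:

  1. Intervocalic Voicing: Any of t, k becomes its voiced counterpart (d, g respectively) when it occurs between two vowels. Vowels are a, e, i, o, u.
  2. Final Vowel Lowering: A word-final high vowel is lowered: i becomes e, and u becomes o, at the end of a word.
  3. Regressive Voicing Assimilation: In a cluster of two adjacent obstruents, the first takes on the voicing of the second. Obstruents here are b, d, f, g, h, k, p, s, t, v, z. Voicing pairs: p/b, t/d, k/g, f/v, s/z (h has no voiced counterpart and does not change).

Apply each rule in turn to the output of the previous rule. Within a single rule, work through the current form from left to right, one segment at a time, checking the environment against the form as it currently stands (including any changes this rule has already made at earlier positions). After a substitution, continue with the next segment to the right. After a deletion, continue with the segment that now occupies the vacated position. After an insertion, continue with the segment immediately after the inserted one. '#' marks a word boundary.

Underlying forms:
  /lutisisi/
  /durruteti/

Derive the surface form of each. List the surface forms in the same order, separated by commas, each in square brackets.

/lutisisi/:
  1 Intervocalic Voicing: [lutisisi] → [ludisisi]
  2 Final Vowel Lowering: [ludisisi] → [ludisise]
  3 Regressive Voicing Assimilation: no change — [ludisise]
/durruteti/:
  1 Intervocalic Voicing: [durruteti] → [durrudedi]
  2 Final Vowel Lowering: [durrudedi] → [durrudede]
  3 Regressive Voicing Assimilation: no change — [durrudede]

[ludisise], [durrudede]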